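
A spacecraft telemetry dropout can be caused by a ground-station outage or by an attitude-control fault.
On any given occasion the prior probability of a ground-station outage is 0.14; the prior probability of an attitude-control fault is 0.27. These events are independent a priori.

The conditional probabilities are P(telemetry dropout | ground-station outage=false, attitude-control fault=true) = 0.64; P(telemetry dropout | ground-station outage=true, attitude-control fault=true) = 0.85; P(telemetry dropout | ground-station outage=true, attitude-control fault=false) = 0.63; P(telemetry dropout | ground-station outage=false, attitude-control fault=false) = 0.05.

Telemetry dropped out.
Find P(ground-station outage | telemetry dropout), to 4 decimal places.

P(ground-station outage | telemetry dropout) ≈ 0.3490

For the numerator, keep only ground-station outage=true terms: 0.064386 + 0.032130 = 0.096516
Normalizer over all consistent configurations: 0.05·0.86·0.73 + 0.64·0.86·0.27 + 0.63·0.14·0.73 + 0.85·0.14·0.27 = 0.276514
Posterior = 0.096516 / 0.276514 ≈ 0.3490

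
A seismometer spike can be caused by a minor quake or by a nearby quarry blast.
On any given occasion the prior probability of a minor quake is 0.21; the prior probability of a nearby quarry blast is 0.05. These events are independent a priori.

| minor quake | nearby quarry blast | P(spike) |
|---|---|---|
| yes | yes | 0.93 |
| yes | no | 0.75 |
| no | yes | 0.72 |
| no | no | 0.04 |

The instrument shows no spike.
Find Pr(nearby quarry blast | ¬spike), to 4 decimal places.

Pr(nearby quarry blast | ¬spike) ≈ 0.0151

By total probability over the 4 (minor quake, nearby quarry blast) configurations:
  P(¬spike) = 0.96×0.79×0.95 + 0.28×0.79×0.05 + 0.25×0.21×0.95 + 0.07×0.21×0.05
        = 0.720480 + 0.011060 + 0.049875 + 0.000735 = 0.782150
The terms with nearby quarry blast present sum to 0.011795, so
  P(nearby quarry blast | ¬spike) = 0.011795 / 0.782150 ≈ 0.0151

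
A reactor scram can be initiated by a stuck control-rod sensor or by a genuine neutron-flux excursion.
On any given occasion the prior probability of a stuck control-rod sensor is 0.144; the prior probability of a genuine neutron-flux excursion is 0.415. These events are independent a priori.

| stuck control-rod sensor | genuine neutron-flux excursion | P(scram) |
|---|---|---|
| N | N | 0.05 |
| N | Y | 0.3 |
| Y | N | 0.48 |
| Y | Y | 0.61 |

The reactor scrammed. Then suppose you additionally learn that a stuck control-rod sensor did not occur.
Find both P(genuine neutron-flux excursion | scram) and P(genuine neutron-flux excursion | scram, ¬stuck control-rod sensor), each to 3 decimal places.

P(genuine neutron-flux excursion | scram) ≈ 0.686; P(genuine neutron-flux excursion | scram, ¬stuck control-rod sensor) ≈ 0.810

Numerator (weight on configurations with genuine neutron-flux excursion): 0.106572 + 0.036454 = 0.143026
Denominator P(scram): 0.05×0.856×0.585 + 0.3×0.856×0.415 + 0.48×0.144×0.585 + 0.61×0.144×0.415 = 0.208499
P(genuine neutron-flux excursion | scram) = 0.143026/0.208499 ≈ 0.686

With the extra evidence:
Numerator (weight on configurations with genuine neutron-flux excursion): 0.3×0.415 = 0.124500
Normalizer over all consistent configurations: 0.05×0.585 + 0.3×0.415 = 0.153750
Posterior = 0.124500 / 0.153750 ≈ 0.810
With stuck control-rod sensor excluded, genuine neutron-flux excursion must carry more of the explanatory weight for the scram.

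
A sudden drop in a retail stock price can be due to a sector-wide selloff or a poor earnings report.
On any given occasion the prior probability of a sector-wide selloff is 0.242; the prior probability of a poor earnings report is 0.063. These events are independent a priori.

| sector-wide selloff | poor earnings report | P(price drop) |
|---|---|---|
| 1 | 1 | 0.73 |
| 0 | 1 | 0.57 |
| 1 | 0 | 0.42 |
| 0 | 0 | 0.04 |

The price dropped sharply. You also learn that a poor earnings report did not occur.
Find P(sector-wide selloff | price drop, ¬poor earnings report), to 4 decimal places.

P(sector-wide selloff | price drop, ¬poor earnings report) ≈ 0.7702

Weight on sector-wide selloff=true, given the evidence: 0.42*0.242 = 0.101640
The normalizing constant is 0.04*0.758 + 0.42*0.242 = 0.131960
Posterior = 0.101640 / 0.131960 ≈ 0.7702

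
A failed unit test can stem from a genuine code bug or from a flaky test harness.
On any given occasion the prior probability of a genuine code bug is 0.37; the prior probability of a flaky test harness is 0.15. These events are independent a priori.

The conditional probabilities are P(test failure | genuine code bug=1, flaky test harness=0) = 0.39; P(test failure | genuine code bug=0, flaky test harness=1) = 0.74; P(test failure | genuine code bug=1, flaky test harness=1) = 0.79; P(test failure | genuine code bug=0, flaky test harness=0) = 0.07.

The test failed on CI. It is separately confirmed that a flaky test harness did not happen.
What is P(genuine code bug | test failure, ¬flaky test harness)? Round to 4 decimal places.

P(genuine code bug | test failure, ¬flaky test harness) ≈ 0.7659

By total probability over both values of genuine code bug:
  P(test failure | ¬flaky test harness) = 0.07*0.63 + 0.39*0.37
        = 0.044100 + 0.144300 = 0.188400
The terms with genuine code bug present sum to 0.144300, so
  P(genuine code bug | test failure, ¬flaky test harness) = 0.144300 / 0.188400 ≈ 0.7659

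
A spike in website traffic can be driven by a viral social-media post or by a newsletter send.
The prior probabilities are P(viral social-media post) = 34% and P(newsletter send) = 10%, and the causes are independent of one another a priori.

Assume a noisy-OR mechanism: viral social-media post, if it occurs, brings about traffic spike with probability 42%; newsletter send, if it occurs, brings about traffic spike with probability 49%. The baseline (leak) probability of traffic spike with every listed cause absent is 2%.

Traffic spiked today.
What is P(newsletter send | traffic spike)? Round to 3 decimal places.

Under noisy-OR, P(traffic spike | causes) = 1 − (1−0.02)·∏(1−qᵢ) over the active causes.
P(traffic spike) = 0.02×0.66×0.9 + 0.5002×0.66×0.1 + 0.4316×0.34×0.9 + 0.710116×0.34×0.1 = 0.011880 + 0.033013 + 0.132070 + 0.024144 = 0.201107
Of this, 0.057157 comes from 0.033013 + 0.024144 (the newsletter send=true cases).
P(newsletter send | traffic spike) = 0.057157 / 0.201107 ≈ 0.284

P(newsletter send | traffic spike) ≈ 0.284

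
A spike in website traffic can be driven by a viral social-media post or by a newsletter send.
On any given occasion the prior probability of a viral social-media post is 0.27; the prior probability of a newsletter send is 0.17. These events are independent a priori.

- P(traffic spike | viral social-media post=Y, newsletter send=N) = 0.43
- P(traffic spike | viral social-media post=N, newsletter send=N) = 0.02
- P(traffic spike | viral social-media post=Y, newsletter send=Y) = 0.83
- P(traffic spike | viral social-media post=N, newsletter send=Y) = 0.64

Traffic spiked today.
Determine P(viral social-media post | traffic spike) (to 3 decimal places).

For the numerator, keep only viral social-media post=true terms: 0.096363 + 0.038097 = 0.134460
The normalizing constant is 0.02×0.73×0.83 + 0.64×0.73×0.17 + 0.43×0.27×0.83 + 0.83×0.27×0.17 = 0.226002
Posterior = 0.134460 / 0.226002 ≈ 0.595

P(viral social-media post | traffic spike) ≈ 0.595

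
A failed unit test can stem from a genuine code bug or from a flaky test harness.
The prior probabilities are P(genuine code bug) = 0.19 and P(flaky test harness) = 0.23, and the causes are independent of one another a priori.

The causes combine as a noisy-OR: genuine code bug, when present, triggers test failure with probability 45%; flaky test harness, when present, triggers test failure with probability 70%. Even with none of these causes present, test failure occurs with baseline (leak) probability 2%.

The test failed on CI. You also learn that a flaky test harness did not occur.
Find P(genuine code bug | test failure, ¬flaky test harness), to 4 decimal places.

P(genuine code bug | test failure, ¬flaky test harness) ≈ 0.8439

Under noisy-OR, P(test failure | causes) = 1 − (1−0.02)·∏(1−qᵢ) over the active causes.
P(test failure | ¬flaky test harness) = 0.02·0.81 + 0.461·0.19 = 0.016200 + 0.087590 = 0.103790
Restricting to configurations with genuine code bug present: 0.461·0.19 = 0.087590.
So P(genuine code bug | test failure, ¬flaky test harness) = 0.087590/0.103790 ≈ 0.8439.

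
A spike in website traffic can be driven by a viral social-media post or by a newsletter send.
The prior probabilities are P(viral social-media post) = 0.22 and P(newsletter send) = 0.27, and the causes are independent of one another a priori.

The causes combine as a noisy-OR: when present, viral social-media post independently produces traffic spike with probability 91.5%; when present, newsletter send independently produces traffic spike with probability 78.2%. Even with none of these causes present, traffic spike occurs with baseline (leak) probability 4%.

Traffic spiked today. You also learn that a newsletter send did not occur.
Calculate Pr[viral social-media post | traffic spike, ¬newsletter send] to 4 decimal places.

Pr[viral social-media post | traffic spike, ¬newsletter send] ≈ 0.8662

Under noisy-OR, P(traffic spike | causes) = 1 − (1−0.04)·∏(1−qᵢ) over the active causes.
By total probability over both values of viral social-media post:
  P(traffic spike | ¬newsletter send) = 0.04·0.78 + 0.9184·0.22
        = 0.031200 + 0.202048 = 0.233248
The terms with viral social-media post present sum to 0.202048, so
  P(viral social-media post | traffic spike, ¬newsletter send) = 0.202048 / 0.233248 ≈ 0.8662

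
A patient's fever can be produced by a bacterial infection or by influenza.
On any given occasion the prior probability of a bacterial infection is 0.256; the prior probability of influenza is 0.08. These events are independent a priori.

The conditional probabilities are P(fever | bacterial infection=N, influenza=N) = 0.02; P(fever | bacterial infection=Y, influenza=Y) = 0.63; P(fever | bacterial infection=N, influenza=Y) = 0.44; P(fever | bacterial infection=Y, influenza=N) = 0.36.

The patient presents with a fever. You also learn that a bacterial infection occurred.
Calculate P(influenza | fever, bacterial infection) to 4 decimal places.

Weight on influenza=true, given the evidence: 0.63*0.08 = 0.050400
Normalizer over all consistent configurations: 0.36*0.92 + 0.63*0.08 = 0.381600
P(influenza | fever, bacterial infection) = 0.050400/0.381600 ≈ 0.1321

P(influenza | fever, bacterial infection) ≈ 0.1321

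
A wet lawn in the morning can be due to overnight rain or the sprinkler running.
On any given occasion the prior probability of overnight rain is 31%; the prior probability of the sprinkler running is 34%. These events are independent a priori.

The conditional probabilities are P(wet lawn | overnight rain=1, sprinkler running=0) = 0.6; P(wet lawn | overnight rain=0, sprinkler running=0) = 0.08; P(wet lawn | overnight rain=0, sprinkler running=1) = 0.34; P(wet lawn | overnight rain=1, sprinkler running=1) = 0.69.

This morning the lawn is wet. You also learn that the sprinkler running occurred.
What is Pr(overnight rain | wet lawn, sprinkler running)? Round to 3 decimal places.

Pr(overnight rain | wet lawn, sprinkler running) ≈ 0.477

Sum P(wet lawn|·) weighted by the priors over both values of overnight rain:
  P(wet lawn | sprinkler running) = 0.34*0.69 + 0.69*0.31
        = 0.234600 + 0.213900 = 0.448500
Configurations with overnight rain contribute 0.213900, so
  P(overnight rain | wet lawn, sprinkler running) = 0.213900 / 0.448500 ≈ 0.477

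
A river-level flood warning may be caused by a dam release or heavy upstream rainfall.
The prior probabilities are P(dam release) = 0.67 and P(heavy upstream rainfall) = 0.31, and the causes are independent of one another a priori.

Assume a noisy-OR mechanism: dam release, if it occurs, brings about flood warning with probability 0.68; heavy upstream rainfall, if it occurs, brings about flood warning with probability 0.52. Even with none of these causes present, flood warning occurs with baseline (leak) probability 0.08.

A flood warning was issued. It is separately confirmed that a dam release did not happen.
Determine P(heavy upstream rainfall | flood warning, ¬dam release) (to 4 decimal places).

Under noisy-OR, P(flood warning | causes) = 1 − (1−0.08)·∏(1−qᵢ) over the active causes.
P(flood warning | ¬dam release) = 0.08*0.69 + 0.5584*0.31 = 0.055200 + 0.173104 = 0.228304
Restricting to configurations with heavy upstream rainfall present: 0.5584*0.31 = 0.173104.
So P(heavy upstream rainfall | flood warning, ¬dam release) = 0.173104/0.228304 ≈ 0.7582.

P(heavy upstream rainfall | flood warning, ¬dam release) ≈ 0.7582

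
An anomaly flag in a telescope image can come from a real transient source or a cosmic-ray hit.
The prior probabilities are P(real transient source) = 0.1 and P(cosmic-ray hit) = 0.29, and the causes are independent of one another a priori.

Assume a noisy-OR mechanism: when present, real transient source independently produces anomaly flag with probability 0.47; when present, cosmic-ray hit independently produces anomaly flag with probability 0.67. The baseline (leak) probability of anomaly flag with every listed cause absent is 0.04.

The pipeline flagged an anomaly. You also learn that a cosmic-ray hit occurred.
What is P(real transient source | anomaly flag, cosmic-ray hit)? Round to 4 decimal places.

Under noisy-OR, P(anomaly flag | causes) = 1 − (1−0.04)·∏(1−qᵢ) over the active causes.
For the numerator, keep only real transient source=true terms: 0.832096*0.1 = 0.083210
The normalizing constant is 0.6832*0.9 + 0.832096*0.1 = 0.698090
P(real transient source | anomaly flag, cosmic-ray hit) = 0.083210/0.698090 ≈ 0.1192

P(real transient source | anomaly flag, cosmic-ray hit) ≈ 0.1192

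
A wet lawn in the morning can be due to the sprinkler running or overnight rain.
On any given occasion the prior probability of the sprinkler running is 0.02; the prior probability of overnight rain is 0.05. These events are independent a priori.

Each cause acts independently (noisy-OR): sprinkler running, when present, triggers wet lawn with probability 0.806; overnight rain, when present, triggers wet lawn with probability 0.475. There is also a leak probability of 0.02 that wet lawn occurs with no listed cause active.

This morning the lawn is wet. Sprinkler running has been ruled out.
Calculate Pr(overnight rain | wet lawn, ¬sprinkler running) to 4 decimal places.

Under noisy-OR, P(wet lawn | causes) = 1 − (1−0.02)·∏(1−qᵢ) over the active causes.
By total probability over both values of overnight rain:
  P(wet lawn | ¬sprinkler running) = 0.02·0.95 + 0.4855·0.05
        = 0.019000 + 0.024275 = 0.043275
Keeping only the overnight rain-present terms gives 0.024275, so
  P(overnight rain | wet lawn, ¬sprinkler running) = 0.024275 / 0.043275 ≈ 0.5609

Pr(overnight rain | wet lawn, ¬sprinkler running) ≈ 0.5609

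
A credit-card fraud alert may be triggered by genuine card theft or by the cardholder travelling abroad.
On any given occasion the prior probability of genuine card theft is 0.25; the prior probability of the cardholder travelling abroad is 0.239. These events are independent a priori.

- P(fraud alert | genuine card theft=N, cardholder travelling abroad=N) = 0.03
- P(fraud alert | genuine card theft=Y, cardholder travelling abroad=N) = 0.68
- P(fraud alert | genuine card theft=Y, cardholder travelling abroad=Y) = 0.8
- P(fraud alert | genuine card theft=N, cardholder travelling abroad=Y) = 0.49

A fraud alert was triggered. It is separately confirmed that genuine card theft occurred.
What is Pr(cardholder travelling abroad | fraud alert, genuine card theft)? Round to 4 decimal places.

Pr(cardholder travelling abroad | fraud alert, genuine card theft) ≈ 0.2698

Enumerate both values of cardholder travelling abroad and weight by the priors:
  P(fraud alert | genuine card theft) = 0.68·0.761 + 0.8·0.239
        = 0.517480 + 0.191200 = 0.708680
Configurations with cardholder travelling abroad contribute 0.191200, so
  P(cardholder travelling abroad | fraud alert, genuine card theft) = 0.191200 / 0.708680 ≈ 0.2698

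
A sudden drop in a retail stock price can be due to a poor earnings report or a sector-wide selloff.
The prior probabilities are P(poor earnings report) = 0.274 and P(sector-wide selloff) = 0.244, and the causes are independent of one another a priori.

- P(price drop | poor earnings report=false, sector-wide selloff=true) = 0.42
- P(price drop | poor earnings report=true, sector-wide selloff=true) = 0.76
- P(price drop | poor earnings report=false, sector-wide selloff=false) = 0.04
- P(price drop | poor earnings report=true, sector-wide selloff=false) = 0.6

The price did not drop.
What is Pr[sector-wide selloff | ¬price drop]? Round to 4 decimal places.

Pr[sector-wide selloff | ¬price drop] ≈ 0.1630

P(¬price drop) = 0.96*0.726*0.756 + 0.58*0.726*0.244 + 0.4*0.274*0.756 + 0.24*0.274*0.244 = 0.526902 + 0.102744 + 0.082858 + 0.016045 = 0.728549
Restricting to configurations with sector-wide selloff present: 0.102744 + 0.016045 = 0.118789.
So P(sector-wide selloff | ¬price drop) = 0.118789/0.728549 ≈ 0.1630.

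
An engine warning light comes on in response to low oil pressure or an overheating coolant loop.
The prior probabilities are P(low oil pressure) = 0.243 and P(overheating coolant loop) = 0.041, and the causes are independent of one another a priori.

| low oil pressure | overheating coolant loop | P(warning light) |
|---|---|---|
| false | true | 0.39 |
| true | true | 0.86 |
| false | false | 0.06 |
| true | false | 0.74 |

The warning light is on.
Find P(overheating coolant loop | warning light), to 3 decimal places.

P(overheating coolant loop | warning light) ≈ 0.087

Sum P(warning light|·) weighted by the priors over the 4 (low oil pressure, overheating coolant loop) configurations:
  P(warning light) = 0.06·0.757·0.959 + 0.39·0.757·0.041 + 0.74·0.243·0.959 + 0.86·0.243·0.041
        = 0.043558 + 0.012104 + 0.172447 + 0.008568 = 0.236677
The terms with overheating coolant loop present sum to 0.020672, so
  P(overheating coolant loop | warning light) = 0.020672 / 0.236677 ≈ 0.087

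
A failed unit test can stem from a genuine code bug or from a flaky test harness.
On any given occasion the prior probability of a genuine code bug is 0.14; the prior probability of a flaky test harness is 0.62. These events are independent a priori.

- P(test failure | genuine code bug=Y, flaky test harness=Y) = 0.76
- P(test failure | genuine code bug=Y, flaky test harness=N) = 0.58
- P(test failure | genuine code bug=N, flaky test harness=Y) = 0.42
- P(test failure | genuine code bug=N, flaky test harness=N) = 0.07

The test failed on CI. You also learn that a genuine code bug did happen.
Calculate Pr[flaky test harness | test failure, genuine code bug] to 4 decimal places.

Pr[flaky test harness | test failure, genuine code bug] ≈ 0.6813

P(test failure | genuine code bug) = 0.58*0.38 + 0.76*0.62 = 0.220400 + 0.471200 = 0.691600
Restricting to configurations with flaky test harness present: 0.76*0.62 = 0.471200.
So P(flaky test harness | test failure, genuine code bug) = 0.471200/0.691600 ≈ 0.6813.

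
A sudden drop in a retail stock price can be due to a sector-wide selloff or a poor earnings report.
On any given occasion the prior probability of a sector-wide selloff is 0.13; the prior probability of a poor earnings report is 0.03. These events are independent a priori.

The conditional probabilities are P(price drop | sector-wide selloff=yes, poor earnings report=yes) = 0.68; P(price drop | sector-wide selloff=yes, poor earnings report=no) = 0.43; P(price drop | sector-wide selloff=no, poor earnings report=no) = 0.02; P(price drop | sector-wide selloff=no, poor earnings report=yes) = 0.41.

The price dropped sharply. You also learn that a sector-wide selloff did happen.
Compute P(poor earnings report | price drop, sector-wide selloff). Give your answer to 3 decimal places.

P(poor earnings report | price drop, sector-wide selloff) ≈ 0.047

P(price drop | sector-wide selloff) = 0.43×0.97 + 0.68×0.03 = 0.417100 + 0.020400 = 0.437500
The poor earnings report-present share is 0.68×0.03 = 0.020400.
Hence the posterior is 0.020400/0.437500 ≈ 0.047.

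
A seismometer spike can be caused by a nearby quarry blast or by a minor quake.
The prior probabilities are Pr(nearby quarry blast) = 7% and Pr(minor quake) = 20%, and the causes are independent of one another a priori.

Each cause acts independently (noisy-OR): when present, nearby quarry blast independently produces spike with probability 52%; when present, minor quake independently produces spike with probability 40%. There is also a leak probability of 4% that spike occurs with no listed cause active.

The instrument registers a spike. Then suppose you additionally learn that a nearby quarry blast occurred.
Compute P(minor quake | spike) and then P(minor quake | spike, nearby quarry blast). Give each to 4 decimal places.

P(minor quake | spike) ≈ 0.5975; P(minor quake | spike, nearby quarry blast) ≈ 0.2512

Under noisy-OR, P(spike | causes) = 1 − (1−0.04)·∏(1−qᵢ) over the active causes.
Numerator (weight on configurations with minor quake): 0.078864 + 0.010129 = 0.088993
The normalizing constant is 0.04*0.93*0.8 + 0.424*0.93*0.2 + 0.5392*0.07*0.8 + 0.72352*0.07*0.2 = 0.148948
Posterior = 0.088993 / 0.148948 ≈ 0.5975

With the extra evidence:
By total probability over both values of minor quake:
  P(spike | nearby quarry blast) = 0.5392×0.8 + 0.72352×0.2
        = 0.431360 + 0.144704 = 0.576064
The terms with minor quake present sum to 0.144704, so
  P(minor quake | spike, nearby quarry blast) = 0.144704 / 0.576064 ≈ 0.2512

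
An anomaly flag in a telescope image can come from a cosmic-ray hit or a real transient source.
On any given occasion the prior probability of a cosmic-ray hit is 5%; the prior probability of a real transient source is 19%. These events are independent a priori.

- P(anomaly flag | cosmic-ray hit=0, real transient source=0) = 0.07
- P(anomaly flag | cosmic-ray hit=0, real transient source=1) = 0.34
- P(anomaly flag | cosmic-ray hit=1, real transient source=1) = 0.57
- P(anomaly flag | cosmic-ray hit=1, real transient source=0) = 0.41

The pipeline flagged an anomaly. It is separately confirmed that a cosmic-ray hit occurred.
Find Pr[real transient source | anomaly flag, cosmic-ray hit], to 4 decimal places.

By total probability over both values of real transient source:
  P(anomaly flag | cosmic-ray hit) = 0.41*0.81 + 0.57*0.19
        = 0.332100 + 0.108300 = 0.440400
The terms with real transient source present sum to 0.108300, so
  P(real transient source | anomaly flag, cosmic-ray hit) = 0.108300 / 0.440400 ≈ 0.2459

Pr[real transient source | anomaly flag, cosmic-ray hit] ≈ 0.2459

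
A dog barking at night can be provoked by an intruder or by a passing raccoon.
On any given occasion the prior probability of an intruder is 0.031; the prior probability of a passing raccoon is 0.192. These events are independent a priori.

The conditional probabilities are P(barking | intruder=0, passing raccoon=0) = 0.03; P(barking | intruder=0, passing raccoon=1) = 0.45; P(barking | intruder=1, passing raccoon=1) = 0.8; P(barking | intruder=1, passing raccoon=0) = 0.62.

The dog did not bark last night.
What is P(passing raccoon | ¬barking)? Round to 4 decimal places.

P(passing raccoon | ¬barking) ≈ 0.1186

Numerator (weight on configurations with passing raccoon): 0.102326 + 0.001190 = 0.103516
The normalizing constant is 0.97*0.969*0.808 + 0.55*0.969*0.192 + 0.38*0.031*0.808 + 0.2*0.031*0.192 = 0.872497
P(passing raccoon | ¬barking) = 0.103516/0.872497 ≈ 0.1186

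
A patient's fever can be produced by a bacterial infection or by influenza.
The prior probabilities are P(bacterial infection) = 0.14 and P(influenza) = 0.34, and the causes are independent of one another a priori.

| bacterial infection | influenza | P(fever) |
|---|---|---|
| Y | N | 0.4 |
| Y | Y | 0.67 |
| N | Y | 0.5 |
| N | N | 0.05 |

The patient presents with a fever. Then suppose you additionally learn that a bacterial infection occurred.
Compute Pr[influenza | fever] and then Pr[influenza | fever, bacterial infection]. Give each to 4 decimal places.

Weight on influenza=true, given the evidence: 0.146200 + 0.031892 = 0.178092
Denominator P(fever): 0.05*0.86*0.66 + 0.5*0.86*0.34 + 0.4*0.14*0.66 + 0.67*0.14*0.34 = 0.243432
P(influenza | fever) = 0.178092/0.243432 ≈ 0.7316

With the extra evidence:
P(fever | bacterial infection) = 0.4·0.66 + 0.67·0.34 = 0.264000 + 0.227800 = 0.491800
Of this, 0.227800 comes from 0.67·0.34 (the influenza=true cases).
So P(influenza | fever, bacterial infection) = 0.227800/0.491800 ≈ 0.4632.
The drop from 0.7316 to 0.4632 is the explaining-away (discounting) effect.

Pr[influenza | fever] ≈ 0.7316; Pr[influenza | fever, bacterial infection] ≈ 0.4632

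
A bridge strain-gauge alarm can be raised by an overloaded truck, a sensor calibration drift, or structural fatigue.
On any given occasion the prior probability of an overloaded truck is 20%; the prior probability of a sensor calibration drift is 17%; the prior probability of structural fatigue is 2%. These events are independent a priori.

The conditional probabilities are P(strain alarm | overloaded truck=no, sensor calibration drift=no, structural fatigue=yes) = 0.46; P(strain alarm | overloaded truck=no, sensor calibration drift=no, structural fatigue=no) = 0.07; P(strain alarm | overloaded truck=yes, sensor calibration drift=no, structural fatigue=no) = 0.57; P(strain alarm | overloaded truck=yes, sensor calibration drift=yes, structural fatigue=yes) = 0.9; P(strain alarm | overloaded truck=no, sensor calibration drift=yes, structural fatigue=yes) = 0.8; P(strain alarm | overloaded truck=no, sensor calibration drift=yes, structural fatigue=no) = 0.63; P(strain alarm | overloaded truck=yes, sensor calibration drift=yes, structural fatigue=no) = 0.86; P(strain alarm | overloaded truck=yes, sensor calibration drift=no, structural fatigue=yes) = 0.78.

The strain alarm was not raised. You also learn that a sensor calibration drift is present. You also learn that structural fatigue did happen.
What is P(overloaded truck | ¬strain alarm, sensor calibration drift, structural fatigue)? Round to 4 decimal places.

P(overloaded truck | ¬strain alarm, sensor calibration drift, structural fatigue) ≈ 0.1111

Weight on overloaded truck=true, given the evidence: 0.1*0.2 = 0.020000
Normalizer over all consistent configurations: 0.2*0.8 + 0.1*0.2 = 0.180000
P(overloaded truck | ¬strain alarm, sensor calibration drift, structural fatigue) = 0.020000/0.180000 ≈ 0.1111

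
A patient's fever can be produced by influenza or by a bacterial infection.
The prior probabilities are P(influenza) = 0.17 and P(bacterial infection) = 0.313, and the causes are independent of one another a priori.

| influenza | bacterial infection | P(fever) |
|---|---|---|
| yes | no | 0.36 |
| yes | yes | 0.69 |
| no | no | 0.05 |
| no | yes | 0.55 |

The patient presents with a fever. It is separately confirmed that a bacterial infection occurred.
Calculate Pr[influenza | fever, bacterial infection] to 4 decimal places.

Pr[influenza | fever, bacterial infection] ≈ 0.2044

For the numerator, keep only influenza=true terms: 0.69*0.17 = 0.117300
The normalizing constant is 0.55*0.83 + 0.69*0.17 = 0.573800
Posterior = 0.117300 / 0.573800 ≈ 0.2044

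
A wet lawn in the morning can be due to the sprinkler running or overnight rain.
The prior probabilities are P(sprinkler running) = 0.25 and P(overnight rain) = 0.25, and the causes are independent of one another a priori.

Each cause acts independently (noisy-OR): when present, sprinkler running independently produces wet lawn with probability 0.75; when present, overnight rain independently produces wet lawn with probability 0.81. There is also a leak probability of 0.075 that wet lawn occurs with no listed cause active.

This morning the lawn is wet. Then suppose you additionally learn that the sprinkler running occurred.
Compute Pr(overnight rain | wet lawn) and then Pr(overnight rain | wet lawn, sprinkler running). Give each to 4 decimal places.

Pr(overnight rain | wet lawn) ≈ 0.5349; Pr(overnight rain | wet lawn, sprinkler running) ≈ 0.2931

Under noisy-OR, P(wet lawn | causes) = 1 − (1−0.075)·∏(1−qᵢ) over the active causes.
P(wet lawn) = 0.075*0.75*0.75 + 0.82425*0.75*0.25 + 0.76875*0.25*0.75 + 0.956063*0.25*0.25 = 0.042187 + 0.154547 + 0.144141 + 0.059754 = 0.400629
Restricting to configurations with overnight rain present: 0.154547 + 0.059754 = 0.214301.
Hence the posterior is 0.214301/0.400629 ≈ 0.5349.

Now condition on the additional information:
P(wet lawn | sprinkler running) = 0.76875×0.75 + 0.956063×0.25 = 0.576563 + 0.239016 = 0.815579
Restricting to configurations with overnight rain present: 0.956063×0.25 = 0.239016.
So P(overnight rain | wet lawn, sprinkler running) = 0.239016/0.815579 ≈ 0.2931.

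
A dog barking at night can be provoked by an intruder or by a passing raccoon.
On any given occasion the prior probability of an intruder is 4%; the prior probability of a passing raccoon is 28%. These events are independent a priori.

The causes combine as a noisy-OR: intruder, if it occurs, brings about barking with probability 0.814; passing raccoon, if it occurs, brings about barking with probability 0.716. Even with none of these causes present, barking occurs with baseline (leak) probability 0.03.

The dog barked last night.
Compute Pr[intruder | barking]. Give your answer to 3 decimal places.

Pr[intruder | barking] ≈ 0.137

Under noisy-OR, P(barking | causes) = 1 − (1−0.03)·∏(1−qᵢ) over the active causes.
Sum P(barking|·) weighted by the priors over the 4 (intruder, passing raccoon) configurations:
  P(barking) = 0.03*0.96*0.72 + 0.72452*0.96*0.28 + 0.81958*0.04*0.72 + 0.948761*0.04*0.28
        = 0.020736 + 0.194751 + 0.023604 + 0.010626 = 0.249717
The terms with intruder present sum to 0.034230, so
  P(intruder | barking) = 0.034230 / 0.249717 ≈ 0.137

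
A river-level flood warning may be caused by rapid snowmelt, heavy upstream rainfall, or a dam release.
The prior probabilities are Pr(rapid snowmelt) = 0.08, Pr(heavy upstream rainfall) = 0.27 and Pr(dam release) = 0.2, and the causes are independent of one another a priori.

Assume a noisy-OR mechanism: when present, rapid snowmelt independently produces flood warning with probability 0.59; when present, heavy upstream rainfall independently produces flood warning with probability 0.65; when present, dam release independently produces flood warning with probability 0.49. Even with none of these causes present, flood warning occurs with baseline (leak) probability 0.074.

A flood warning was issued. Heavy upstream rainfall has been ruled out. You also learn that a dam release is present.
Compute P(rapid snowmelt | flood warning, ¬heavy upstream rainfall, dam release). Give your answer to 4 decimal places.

Under noisy-OR, P(flood warning | causes) = 1 − (1−0.074)·∏(1−qᵢ) over the active causes.
P(flood warning | ¬heavy upstream rainfall, dam release) = 0.52774×0.92 + 0.806373×0.08 = 0.485521 + 0.064510 = 0.550031
Restricting to configurations with rapid snowmelt present: 0.806373×0.08 = 0.064510.
P(rapid snowmelt | flood warning, ¬heavy upstream rainfall, dam release) = 0.064510 / 0.550031 ≈ 0.1173

P(rapid snowmelt | flood warning, ¬heavy upstream rainfall, dam release) ≈ 0.1173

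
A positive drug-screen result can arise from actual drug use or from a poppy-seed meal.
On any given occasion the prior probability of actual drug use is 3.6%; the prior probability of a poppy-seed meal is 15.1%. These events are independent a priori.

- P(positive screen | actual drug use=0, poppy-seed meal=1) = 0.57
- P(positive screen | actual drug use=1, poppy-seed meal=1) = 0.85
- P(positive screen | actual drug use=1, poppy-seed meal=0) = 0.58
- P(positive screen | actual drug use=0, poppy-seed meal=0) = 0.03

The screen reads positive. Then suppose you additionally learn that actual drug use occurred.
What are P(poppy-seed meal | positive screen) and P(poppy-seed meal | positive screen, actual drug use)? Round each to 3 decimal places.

Enumerate the 4 (actual drug use, poppy-seed meal) configurations and weight by the priors:
  P(positive screen) = 0.03*0.964*0.849 + 0.57*0.964*0.151 + 0.58*0.036*0.849 + 0.85*0.036*0.151
        = 0.024553 + 0.082971 + 0.017727 + 0.004621 = 0.129872
The terms with poppy-seed meal present sum to 0.087592, so
  P(poppy-seed meal | positive screen) = 0.087592 / 0.129872 ≈ 0.674

Now also conditioning on actual drug use=true:
Enumerate both values of poppy-seed meal and weight by the priors:
  P(positive screen | actual drug use) = 0.58*0.849 + 0.85*0.151
        = 0.492420 + 0.128350 = 0.620770
Keeping only the poppy-seed meal-present terms gives 0.128350, so
  P(poppy-seed meal | positive screen, actual drug use) = 0.128350 / 0.620770 ≈ 0.207

P(poppy-seed meal | positive screen) ≈ 0.674; P(poppy-seed meal | positive screen, actual drug use) ≈ 0.207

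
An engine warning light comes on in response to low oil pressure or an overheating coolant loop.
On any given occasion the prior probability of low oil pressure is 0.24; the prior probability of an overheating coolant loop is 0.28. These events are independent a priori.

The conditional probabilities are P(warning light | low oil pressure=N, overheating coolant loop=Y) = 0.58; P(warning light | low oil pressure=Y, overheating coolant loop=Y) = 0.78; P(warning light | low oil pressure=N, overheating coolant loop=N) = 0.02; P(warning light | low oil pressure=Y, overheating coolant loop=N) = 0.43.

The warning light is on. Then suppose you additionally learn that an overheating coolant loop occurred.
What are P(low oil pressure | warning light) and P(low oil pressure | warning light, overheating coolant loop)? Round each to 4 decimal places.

P(low oil pressure | warning light) ≈ 0.4854; P(low oil pressure | warning light, overheating coolant loop) ≈ 0.2981

Weight on low oil pressure=true, given the evidence: 0.074304 + 0.052416 = 0.126720
The normalizing constant is 0.02×0.76×0.72 + 0.58×0.76×0.28 + 0.43×0.24×0.72 + 0.78×0.24×0.28 = 0.261088
P(low oil pressure | warning light) = 0.126720/0.261088 ≈ 0.4854

Now condition on the additional information:
By total probability over both values of low oil pressure:
  P(warning light | overheating coolant loop) = 0.58·0.76 + 0.78·0.24
        = 0.440800 + 0.187200 = 0.628000
The terms with low oil pressure present sum to 0.187200, so
  P(low oil pressure | warning light, overheating coolant loop) = 0.187200 / 0.628000 ≈ 0.2981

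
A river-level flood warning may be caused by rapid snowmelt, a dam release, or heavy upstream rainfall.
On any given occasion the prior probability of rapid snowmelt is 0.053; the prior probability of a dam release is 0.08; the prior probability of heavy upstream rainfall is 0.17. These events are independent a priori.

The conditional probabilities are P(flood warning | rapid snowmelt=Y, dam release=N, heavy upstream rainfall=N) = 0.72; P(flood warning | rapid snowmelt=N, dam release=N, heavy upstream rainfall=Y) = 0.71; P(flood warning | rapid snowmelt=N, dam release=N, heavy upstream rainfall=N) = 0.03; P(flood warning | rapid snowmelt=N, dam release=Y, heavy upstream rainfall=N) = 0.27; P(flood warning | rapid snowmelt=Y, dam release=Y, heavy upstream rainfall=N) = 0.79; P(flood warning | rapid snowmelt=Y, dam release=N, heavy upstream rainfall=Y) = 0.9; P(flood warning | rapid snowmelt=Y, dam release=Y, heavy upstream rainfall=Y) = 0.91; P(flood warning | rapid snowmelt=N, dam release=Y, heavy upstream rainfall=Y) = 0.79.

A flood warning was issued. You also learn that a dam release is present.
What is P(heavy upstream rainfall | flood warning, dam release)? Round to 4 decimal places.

For the numerator, keep only heavy upstream rainfall=true terms: 0.127182 + 0.008199 = 0.135381
Normalizer over all consistent configurations: 0.27·0.947·0.83 + 0.79·0.947·0.17 + 0.79·0.053·0.83 + 0.91·0.053·0.17 = 0.382356
P(heavy upstream rainfall | flood warning, dam release) = 0.135381/0.382356 ≈ 0.3541

P(heavy upstream rainfall | flood warning, dam release) ≈ 0.3541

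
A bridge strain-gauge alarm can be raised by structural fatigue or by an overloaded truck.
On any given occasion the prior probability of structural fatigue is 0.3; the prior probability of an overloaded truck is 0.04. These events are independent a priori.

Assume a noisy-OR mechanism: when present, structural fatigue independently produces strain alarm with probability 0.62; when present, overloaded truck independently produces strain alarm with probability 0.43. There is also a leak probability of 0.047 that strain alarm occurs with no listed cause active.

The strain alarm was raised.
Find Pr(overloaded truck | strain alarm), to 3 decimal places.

Under noisy-OR, P(strain alarm | causes) = 1 − (1−0.047)·∏(1−qᵢ) over the active causes.
Weight on overloaded truck=true, given the evidence: 0.012790 + 0.009523 = 0.022313
The normalizing constant is 0.047·0.7·0.96 + 0.45679·0.7·0.04 + 0.63786·0.3·0.96 + 0.79358·0.3·0.04 = 0.237601
Posterior = 0.022313 / 0.237601 ≈ 0.094

Pr(overloaded truck | strain alarm) ≈ 0.094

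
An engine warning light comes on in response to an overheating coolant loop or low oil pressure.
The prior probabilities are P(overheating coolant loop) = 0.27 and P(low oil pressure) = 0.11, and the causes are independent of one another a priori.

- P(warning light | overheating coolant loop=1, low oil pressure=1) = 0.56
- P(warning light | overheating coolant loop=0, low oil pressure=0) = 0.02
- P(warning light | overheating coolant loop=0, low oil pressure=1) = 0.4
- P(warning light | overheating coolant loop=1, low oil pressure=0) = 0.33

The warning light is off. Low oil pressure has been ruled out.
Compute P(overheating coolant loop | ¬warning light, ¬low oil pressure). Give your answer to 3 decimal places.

P(overheating coolant loop | ¬warning light, ¬low oil pressure) ≈ 0.202

P(¬warning light | ¬low oil pressure) = 0.98×0.73 + 0.67×0.27 = 0.715400 + 0.180900 = 0.896300
The overheating coolant loop-present share is 0.67×0.27 = 0.180900.
P(overheating coolant loop | ¬warning light, ¬low oil pressure) = 0.180900 / 0.896300 ≈ 0.202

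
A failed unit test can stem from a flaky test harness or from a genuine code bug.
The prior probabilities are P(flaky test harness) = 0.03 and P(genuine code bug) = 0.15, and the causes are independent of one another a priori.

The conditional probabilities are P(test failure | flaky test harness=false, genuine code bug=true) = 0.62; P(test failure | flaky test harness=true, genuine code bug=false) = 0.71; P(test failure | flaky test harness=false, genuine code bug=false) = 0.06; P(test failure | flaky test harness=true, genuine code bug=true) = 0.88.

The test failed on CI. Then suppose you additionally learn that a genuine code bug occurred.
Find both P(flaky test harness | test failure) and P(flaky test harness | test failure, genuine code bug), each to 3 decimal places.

Enumerate the 4 (flaky test harness, genuine code bug) configurations and weight by the priors:
  P(test failure) = 0.06×0.97×0.85 + 0.62×0.97×0.15 + 0.71×0.03×0.85 + 0.88×0.03×0.15
        = 0.049470 + 0.090210 + 0.018105 + 0.003960 = 0.161745
Keeping only the flaky test harness-present terms gives 0.022065, so
  P(flaky test harness | test failure) = 0.022065 / 0.161745 ≈ 0.136

Now also conditioning on genuine code bug=true:
P(test failure | genuine code bug) = 0.62×0.97 + 0.88×0.03 = 0.601400 + 0.026400 = 0.627800
Restricting to configurations with flaky test harness present: 0.88×0.03 = 0.026400.
P(flaky test harness | test failure, genuine code bug) = 0.026400 / 0.627800 ≈ 0.042

P(flaky test harness | test failure) ≈ 0.136; P(flaky test harness | test failure, genuine code bug) ≈ 0.042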